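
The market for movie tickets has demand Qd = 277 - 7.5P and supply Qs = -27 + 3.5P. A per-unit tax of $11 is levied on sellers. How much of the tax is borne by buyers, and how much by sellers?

Buyers bear $3.5, sellers bear $7.5

Pre-tax equilibrium: P* = 304/11, Q* = 767/11.
Tax on sellers shifts supply to Qs = -27 + 3.5(P − 11) = -65.5 + 3.5P.
277 - 7.5P = -65.5 + 3.5P gives buyer price Pb = 685/22; sellers receive Ps = 685/22 − 11 = 443/22.
New quantity: Q = 277 − 7.5(685/22) = 1913/44.
Buyer burden = 685/22 − 304/11 = 3.5; seller burden = 304/11 − 443/22 = 7.5.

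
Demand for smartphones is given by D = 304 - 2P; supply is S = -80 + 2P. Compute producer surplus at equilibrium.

Equilibrium: 304 - 2P = -80 + 2P gives P* = 96, Q* = 112.
Supply starts at P = 40 (where S = 0).
PS = ½(96 − 40)(112) = 3136.

Producer surplus = 3136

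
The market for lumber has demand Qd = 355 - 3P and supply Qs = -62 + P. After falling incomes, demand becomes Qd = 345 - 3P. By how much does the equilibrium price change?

ΔP = -2.5

Original equilibrium: P* = 104.25, Q* = 42.25.
New equilibrium: 345 - 3P = -62 + P, so 407 = 4P and P' = 101.75; Q' = 345 − 3(101.75) = 39.75.
Change in price: 101.75 − 104.25 = -2.5.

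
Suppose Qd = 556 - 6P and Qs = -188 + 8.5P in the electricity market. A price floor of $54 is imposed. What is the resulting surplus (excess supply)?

Equilibrium price would be P* = 1488/29, so the floor at 54 binds.
At P = 54: Qd = 232, Qs = 271.
Surplus = 271 − 232 = 39.

Surplus = 39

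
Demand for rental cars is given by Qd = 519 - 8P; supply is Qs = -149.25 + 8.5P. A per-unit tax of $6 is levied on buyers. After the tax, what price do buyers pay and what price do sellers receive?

Buyers pay 959/22, sellers receive 827/22

Pre-tax equilibrium: P* = 40.5, Q* = 195.
Tax on buyers shifts demand to Qd = 519 − 8(P + 6) = 471 - 8P.
471 - 8P = -149.25 + 8.5P gives seller price Ps = 827/22; buyers pay Pb = 827/22 + 6 = 959/22.
New quantity: Q = 519 − 8(959/22) = 1873/11.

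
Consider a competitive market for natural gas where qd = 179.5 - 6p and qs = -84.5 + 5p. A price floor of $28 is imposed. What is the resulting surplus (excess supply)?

Surplus = 44

Equilibrium price would be p* = 24, so the floor at 28 binds.
At p = 28: qd = 11.5, qs = 55.5.
Surplus = 55.5 − 11.5 = 44.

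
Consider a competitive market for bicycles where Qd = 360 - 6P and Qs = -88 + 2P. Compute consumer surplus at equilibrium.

Consumer surplus = 48

Equilibrium: 360 - 6P = -88 + 2P gives P* = 56, Q* = 24.
Demand choke price (Qd = 0): P = 60.
CS = ½(60 − 56)(24) = 48.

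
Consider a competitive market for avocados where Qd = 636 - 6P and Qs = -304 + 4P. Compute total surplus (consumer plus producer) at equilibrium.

Total surplus = 1080

Equilibrium: 636 - 6P = -304 + 4P gives P* = 94, Q* = 72.
Demand choke price: P = 106; supply starts at P = 76.
CS = ½(106 − 94)(72) = 432; PS = ½(94 − 76)(72) = 648.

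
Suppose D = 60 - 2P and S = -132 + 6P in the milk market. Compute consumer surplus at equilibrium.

Consumer surplus = 36

Equilibrium: 60 - 2P = -132 + 6P gives P* = 24, Q* = 12.
Demand choke price (D = 0): P = 30.
CS = ½(30 − 24)(12) = 36.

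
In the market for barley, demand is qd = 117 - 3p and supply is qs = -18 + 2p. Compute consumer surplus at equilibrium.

Equilibrium: 117 - 3p = -18 + 2p gives p* = 27, q* = 36.
Demand choke price (qd = 0): p = 39.
CS = ½(39 − 27)(36) = 216.

Consumer surplus = 216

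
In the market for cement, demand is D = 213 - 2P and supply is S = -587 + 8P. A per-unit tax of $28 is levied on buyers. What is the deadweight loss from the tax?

Deadweight loss = 627.2

Pre-tax equilibrium: P* = 80, Q* = 53.
Tax on buyers shifts demand to D = 213 − 2(P + 28) = 157 - 2P.
157 - 2P = -587 + 8P gives seller price Ps = 74.4; buyers pay Pb = 74.4 + 28 = 102.4.
New quantity: Q = 213 − 2(102.4) = 8.2.
DWL = ½ × 28 × (53 − 8.2) = 627.2.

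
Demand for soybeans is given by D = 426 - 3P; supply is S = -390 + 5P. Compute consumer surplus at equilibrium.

Consumer surplus = 2400

Equilibrium: 426 - 3P = -390 + 5P gives P* = 102, Q* = 120.
Demand choke price (D = 0): P = 142.
CS = ½(142 − 102)(120) = 2400.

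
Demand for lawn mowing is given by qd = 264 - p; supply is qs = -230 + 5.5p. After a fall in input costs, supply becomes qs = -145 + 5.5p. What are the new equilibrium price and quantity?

p' = 818/13, q' = 2614/13

Original equilibrium: p* = 76, q* = 188.
New equilibrium: 264 - p = -145 + 5.5p, so 409 = 6.5p and p' = 818/13; q' = 264 − 1(818/13) = 2614/13.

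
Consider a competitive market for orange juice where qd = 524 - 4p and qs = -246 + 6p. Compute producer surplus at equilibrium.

Producer surplus = 3888

Equilibrium: 524 - 4p = -246 + 6p gives p* = 77, q* = 216.
Supply starts at p = 41 (where qs = 0).
PS = ½(77 − 41)(216) = 3888.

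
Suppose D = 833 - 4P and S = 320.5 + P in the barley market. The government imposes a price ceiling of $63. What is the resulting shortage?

Equilibrium price would be P* = 102.5, so the ceiling at 63 binds.
At P = 63: D = 833 − 4(63) = 581, S = 320.5 + 1(63) = 383.5.
Shortage = 581 − 383.5 = 197.5.

Shortage = 197.5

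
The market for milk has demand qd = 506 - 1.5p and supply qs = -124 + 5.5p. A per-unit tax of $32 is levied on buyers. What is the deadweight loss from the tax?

Deadweight loss = 4224/7

Pre-tax equilibrium: p* = 90, q* = 371.
Tax on buyers shifts demand to qd = 506 − 1.5(p + 32) = 458 - 1.5p.
458 - 1.5p = -124 + 5.5p gives seller price ps = 582/7; buyers pay pb = 582/7 + 32 = 806/7.
New quantity: q = 506 − 1.5(806/7) = 2333/7.
DWL = ½ × 32 × (371 − 2333/7) = 4224/7.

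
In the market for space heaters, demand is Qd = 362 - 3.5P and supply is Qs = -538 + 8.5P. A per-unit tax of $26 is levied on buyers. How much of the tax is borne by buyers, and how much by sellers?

Buyers bear 221/12, sellers bear 91/12

Pre-tax equilibrium: P* = 75, Q* = 99.5.
Tax on buyers shifts demand to Qd = 362 − 3.5(P + 26) = 271 - 3.5P.
271 - 3.5P = -538 + 8.5P gives seller price Ps = 809/12; buyers pay Pb = 809/12 + 26 = 1121/12.
New quantity: Q = 362 − 3.5(1121/12) = 841/24.
Buyer burden = 1121/12 − 75 = 221/12; seller burden = 75 − 809/12 = 91/12.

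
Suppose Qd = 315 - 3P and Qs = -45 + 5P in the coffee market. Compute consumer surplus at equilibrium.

Consumer surplus = 5400

Equilibrium: 315 - 3P = -45 + 5P gives P* = 45, Q* = 180.
Demand choke price (Qd = 0): P = 105.
CS = ½(105 − 45)(180) = 5400.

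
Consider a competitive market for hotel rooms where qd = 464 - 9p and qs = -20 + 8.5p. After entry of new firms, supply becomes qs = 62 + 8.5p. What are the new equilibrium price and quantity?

p' = 804/35, q' = 9004/35

Original equilibrium: p* = 968/35, q* = 7528/35.
New equilibrium: 464 - 9p = 62 + 8.5p, so 402 = 17.5p and p' = 804/35; q' = 464 − 9(804/35) = 9004/35.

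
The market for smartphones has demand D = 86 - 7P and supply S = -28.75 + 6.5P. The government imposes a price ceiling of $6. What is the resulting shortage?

Equilibrium price would be P* = 8.5, so the ceiling at 6 binds.
At P = 6: D = 86 − 7(6) = 44, S = -28.75 + 6.5(6) = 10.25.
Shortage = 44 − 10.25 = 33.75.

Shortage = 33.75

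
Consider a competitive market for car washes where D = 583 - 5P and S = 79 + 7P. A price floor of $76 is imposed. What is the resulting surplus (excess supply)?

Equilibrium price would be P* = 42, so the floor at 76 binds.
At P = 76: D = 203, S = 611.
Surplus = 611 − 203 = 408.

Surplus = 408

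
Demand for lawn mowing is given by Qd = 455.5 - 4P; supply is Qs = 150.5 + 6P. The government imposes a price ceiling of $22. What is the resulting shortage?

Equilibrium price would be P* = 30.5, so the ceiling at 22 binds.
At P = 22: Qd = 455.5 − 4(22) = 367.5, Qs = 150.5 + 6(22) = 282.5.
Shortage = 367.5 − 282.5 = 85.

Shortage = 85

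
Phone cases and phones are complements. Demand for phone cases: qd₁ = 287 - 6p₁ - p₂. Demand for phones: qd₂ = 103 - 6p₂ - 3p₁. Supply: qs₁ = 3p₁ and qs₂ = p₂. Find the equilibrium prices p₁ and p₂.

p₁ = 953/30, p₂ = 1.1

Market 1: 287 - 6p₁ - p₂ = 3p₁ → 9p₁ + p₂ = 287.
Market 2: 7p₂ + 3p₁ = 103.
Eliminating p₂: 7×(1) − 1×(2) gives 60p₁ = 1906, so p₁ = 953/30.
Back-substitute into (2): p₂ = (103 − 3×953/30) / 7 = 1.1.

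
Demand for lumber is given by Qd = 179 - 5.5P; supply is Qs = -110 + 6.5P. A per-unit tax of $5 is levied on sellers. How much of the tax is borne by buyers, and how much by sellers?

Pre-tax equilibrium: P* = 289/12, Q* = 1117/24.
Tax on sellers shifts supply to Qs = -110 + 6.5(P − 5) = -142.5 + 6.5P.
179 - 5.5P = -142.5 + 6.5P gives buyer price Pb = 643/24; sellers receive Ps = 643/24 − 5 = 523/24.
New quantity: Q = 179 − 5.5(643/24) = 1519/48.
Buyer burden = 643/24 − 289/12 = 65/24; seller burden = 289/12 − 523/24 = 55/24.

Buyers bear 65/24, sellers bear 55/24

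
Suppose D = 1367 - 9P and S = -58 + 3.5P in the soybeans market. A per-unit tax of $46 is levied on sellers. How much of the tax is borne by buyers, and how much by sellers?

Pre-tax equilibrium: P* = 114, Q* = 341.
Tax on sellers shifts supply to S = -58 + 3.5(P − 46) = -219 + 3.5P.
1367 - 9P = -219 + 3.5P gives buyer price Pb = 126.88; sellers receive Ps = 126.88 − 46 = 80.88.
New quantity: Q = 1367 − 9(126.88) = 225.08.
Buyer burden = 126.88 − 114 = 12.88; seller burden = 114 − 80.88 = 33.12.

Buyers bear $12.88, sellers bear $33.12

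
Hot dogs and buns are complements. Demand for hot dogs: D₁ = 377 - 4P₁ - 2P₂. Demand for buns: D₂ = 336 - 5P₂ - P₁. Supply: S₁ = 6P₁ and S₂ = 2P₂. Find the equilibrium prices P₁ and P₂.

Market 1: 377 - 4P₁ - 2P₂ = 6P₁ → 10P₁ + 2P₂ = 377.
Market 2: 7P₂ + P₁ = 336.
Eliminating P₂: 7×(1) − 2×(2) gives 68P₁ = 1967, so P₁ = 1967/68.
Back-substitute into (2): P₂ = (336 − 1×1967/68) / 7 = 2983/68.

P₁ = 1967/68, P₂ = 2983/68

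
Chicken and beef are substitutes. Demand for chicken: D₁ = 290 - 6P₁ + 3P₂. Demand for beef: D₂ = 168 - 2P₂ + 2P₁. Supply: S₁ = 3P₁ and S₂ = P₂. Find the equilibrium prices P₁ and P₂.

P₁ = 458/7, P₂ = 2092/21

Market 1: 290 - 6P₁ + 3P₂ = 3P₁ → 9P₁ - 3P₂ = 290.
Market 2: 3P₂ - 2P₁ = 168.
Eliminating P₂: 3×(1) + 3×(2) gives 21P₁ = 1374, so P₁ = 458/7.
Back-substitute into (2): P₂ = (168 + 2×458/7) / 3 = 2092/21.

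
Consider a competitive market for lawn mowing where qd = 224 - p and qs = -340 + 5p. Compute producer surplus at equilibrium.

Producer surplus = 1690

Equilibrium: 224 - p = -340 + 5p gives p* = 94, q* = 130.
Supply starts at p = 68 (where qs = 0).
PS = ½(94 − 68)(130) = 1690.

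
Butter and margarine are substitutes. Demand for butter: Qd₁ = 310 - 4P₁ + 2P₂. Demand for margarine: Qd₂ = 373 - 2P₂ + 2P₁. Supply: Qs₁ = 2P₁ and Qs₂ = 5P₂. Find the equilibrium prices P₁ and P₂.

P₁ = 1458/19, P₂ = 1429/19

Market 1: 310 - 4P₁ + 2P₂ = 2P₁ → 6P₁ - 2P₂ = 310.
Market 2: 7P₂ - 2P₁ = 373.
Eliminating P₂: 7×(1) + 2×(2) gives 38P₁ = 2916, so P₁ = 1458/19.
Back-substitute into (2): P₂ = (373 + 2×1458/19) / 7 = 1429/19.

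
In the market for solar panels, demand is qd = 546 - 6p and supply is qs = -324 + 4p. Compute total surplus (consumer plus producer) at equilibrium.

Equilibrium: 546 - 6p = -324 + 4p gives p* = 87, q* = 24.
Demand choke price: p = 91; supply starts at p = 81.
CS = ½(91 − 87)(24) = 48; PS = ½(87 − 81)(24) = 72.

Total surplus = 120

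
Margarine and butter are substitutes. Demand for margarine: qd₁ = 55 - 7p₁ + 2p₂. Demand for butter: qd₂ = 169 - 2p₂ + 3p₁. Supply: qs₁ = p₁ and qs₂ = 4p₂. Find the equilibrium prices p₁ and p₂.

Market 1: 55 - 7p₁ + 2p₂ = p₁ → 8p₁ - 2p₂ = 55.
Market 2: 6p₂ - 3p₁ = 169.
Eliminating p₂: 6×(1) + 2×(2) gives 42p₁ = 668, so p₁ = 334/21.
Back-substitute into (2): p₂ = (169 + 3×334/21) / 6 = 1517/42.

p₁ = 334/21, p₂ = 1517/42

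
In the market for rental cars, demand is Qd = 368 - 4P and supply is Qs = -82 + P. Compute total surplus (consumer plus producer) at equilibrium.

Equilibrium: 368 - 4P = -82 + P gives P* = 90, Q* = 8.
Demand choke price: P = 92; supply starts at P = 82.
CS = ½(92 − 90)(8) = 8; PS = ½(90 − 82)(8) = 32.

Total surplus = 40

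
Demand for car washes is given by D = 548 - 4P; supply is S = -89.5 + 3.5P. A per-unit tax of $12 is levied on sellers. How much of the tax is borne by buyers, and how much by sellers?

Buyers bear $5.6, sellers bear $6.4

Pre-tax equilibrium: P* = 85, Q* = 208.
Tax on sellers shifts supply to S = -89.5 + 3.5(P − 12) = -131.5 + 3.5P.
548 - 4P = -131.5 + 3.5P gives buyer price Pb = 90.6; sellers receive Ps = 90.6 − 12 = 78.6.
New quantity: Q = 548 − 4(90.6) = 185.6.
Buyer burden = 90.6 − 85 = 5.6; seller burden = 85 − 78.6 = 6.4.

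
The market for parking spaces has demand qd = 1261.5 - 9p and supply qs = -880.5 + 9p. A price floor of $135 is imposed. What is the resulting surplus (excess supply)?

Equilibrium price would be p* = 119, so the floor at 135 binds.
At p = 135: qd = 46.5, qs = 334.5.
Surplus = 334.5 − 46.5 = 288.

Surplus = 288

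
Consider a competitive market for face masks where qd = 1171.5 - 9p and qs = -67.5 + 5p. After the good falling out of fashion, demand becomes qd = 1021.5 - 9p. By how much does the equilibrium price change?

Original equilibrium: p* = 88.5, q* = 375.
New equilibrium: 1021.5 - 9p = -67.5 + 5p, so 1089 = 14p and p' = 1089/14; q' = 1021.5 − 9(1089/14) = 2250/7.
Change in price: 1089/14 − 88.5 = -75/7.

Δp = -75/7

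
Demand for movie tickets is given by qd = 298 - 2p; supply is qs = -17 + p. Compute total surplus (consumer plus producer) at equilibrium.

Equilibrium: 298 - 2p = -17 + p gives p* = 105, q* = 88.
Demand choke price: p = 149; supply starts at p = 17.
CS = ½(149 − 105)(88) = 1936; PS = ½(105 − 17)(88) = 3872.

Total surplus = 5808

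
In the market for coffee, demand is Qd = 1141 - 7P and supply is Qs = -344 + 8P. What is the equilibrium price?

P* = 99

Set Qd = Qs: 1141 - 7P = -344 + 8P.
1485 = 15P, so P* = 99.
Q* = 1141 − 7(99) = 448.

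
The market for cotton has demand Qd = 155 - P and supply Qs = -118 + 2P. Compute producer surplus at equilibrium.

Producer surplus = 1024

Equilibrium: 155 - P = -118 + 2P gives P* = 91, Q* = 64.
Supply starts at P = 59 (where Qs = 0).
PS = ½(91 − 59)(64) = 1024.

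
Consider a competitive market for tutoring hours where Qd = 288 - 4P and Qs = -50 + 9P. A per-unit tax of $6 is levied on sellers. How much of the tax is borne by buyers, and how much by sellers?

Buyers bear 54/13, sellers bear 24/13

Pre-tax equilibrium: P* = 26, Q* = 184.
Tax on sellers shifts supply to Qs = -50 + 9(P − 6) = -104 + 9P.
288 - 4P = -104 + 9P gives buyer price Pb = 392/13; sellers receive Ps = 392/13 − 6 = 314/13.
New quantity: Q = 288 − 4(392/13) = 2176/13.
Buyer burden = 392/13 − 26 = 54/13; seller burden = 26 − 314/13 = 24/13.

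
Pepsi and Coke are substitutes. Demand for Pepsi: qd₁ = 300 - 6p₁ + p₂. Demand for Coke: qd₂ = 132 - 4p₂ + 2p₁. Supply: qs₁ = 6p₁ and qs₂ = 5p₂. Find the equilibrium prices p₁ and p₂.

Market 1: 300 - 6p₁ + p₂ = 6p₁ → 12p₁ - p₂ = 300.
Market 2: 9p₂ - 2p₁ = 132.
Eliminating p₂: 9×(1) + 1×(2) gives 106p₁ = 2832, so p₁ = 1416/53.
Back-substitute into (2): p₂ = (132 + 2×1416/53) / 9 = 1092/53.

p₁ = 1416/53, p₂ = 1092/53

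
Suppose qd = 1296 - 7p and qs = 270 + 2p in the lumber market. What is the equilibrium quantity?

Set qd = qs: 1296 - 7p = 270 + 2p.
1026 = 9p, so p* = 114.
q* = 1296 − 7(114) = 498.

q* = 498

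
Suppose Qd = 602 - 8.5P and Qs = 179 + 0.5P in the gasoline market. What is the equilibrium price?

Set Qd = Qs: 602 - 8.5P = 179 + 0.5P.
423 = 9P, so P* = 47.
Q* = 602 − 8.5(47) = 202.5.

P* = 47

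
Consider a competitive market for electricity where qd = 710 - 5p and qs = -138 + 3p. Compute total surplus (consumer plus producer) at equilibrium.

Total surplus = 8640

Equilibrium: 710 - 5p = -138 + 3p gives p* = 106, q* = 180.
Demand choke price: p = 142; supply starts at p = 46.
CS = ½(142 − 106)(180) = 3240; PS = ½(106 − 46)(180) = 5400.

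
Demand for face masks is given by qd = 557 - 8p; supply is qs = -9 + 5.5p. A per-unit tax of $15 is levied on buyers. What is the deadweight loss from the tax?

Deadweight loss = 1100/3

Pre-tax equilibrium: p* = 1132/27, q* = 5983/27.
Tax on buyers shifts demand to qd = 557 − 8(p + 15) = 437 - 8p.
437 - 8p = -9 + 5.5p gives seller price ps = 892/27; buyers pay pb = 892/27 + 15 = 1297/27.
New quantity: q = 557 − 8(1297/27) = 4663/27.
DWL = ½ × 15 × (5983/27 − 4663/27) = 1100/3.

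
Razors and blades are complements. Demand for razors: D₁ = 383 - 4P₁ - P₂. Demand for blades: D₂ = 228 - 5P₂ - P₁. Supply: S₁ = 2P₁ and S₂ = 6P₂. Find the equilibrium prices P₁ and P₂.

P₁ = 797/13, P₂ = 197/13

Market 1: 383 - 4P₁ - P₂ = 2P₁ → 6P₁ + P₂ = 383.
Market 2: 11P₂ + P₁ = 228.
Eliminating P₂: 11×(1) − 1×(2) gives 65P₁ = 3985, so P₁ = 797/13.
Back-substitute into (2): P₂ = (228 − 1×797/13) / 11 = 197/13.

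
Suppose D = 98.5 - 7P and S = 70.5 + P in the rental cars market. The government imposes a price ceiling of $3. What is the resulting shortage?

Equilibrium price would be P* = 3.5, so the ceiling at 3 binds.
At P = 3: D = 98.5 − 7(3) = 77.5, S = 70.5 + 1(3) = 73.5.
Shortage = 77.5 − 73.5 = 4.

Shortage = 4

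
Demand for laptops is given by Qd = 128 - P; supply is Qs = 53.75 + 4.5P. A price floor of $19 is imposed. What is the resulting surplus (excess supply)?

Surplus = 30.25

Equilibrium price would be P* = 13.5, so the floor at 19 binds.
At P = 19: Qd = 109, Qs = 139.25.
Surplus = 139.25 − 109 = 30.25.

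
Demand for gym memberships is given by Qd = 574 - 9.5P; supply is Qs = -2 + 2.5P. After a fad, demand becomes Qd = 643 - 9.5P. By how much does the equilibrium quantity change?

ΔQ = 14.375

Original equilibrium: P* = 48, Q* = 118.
New equilibrium: 643 - 9.5P = -2 + 2.5P, so 645 = 12P and P' = 53.75; Q' = 643 − 9.5(53.75) = 132.375.
Change in quantity: 132.375 − 118 = 14.375.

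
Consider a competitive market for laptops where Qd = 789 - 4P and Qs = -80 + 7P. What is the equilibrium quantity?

Set Qd = Qs: 789 - 4P = -80 + 7P.
869 = 11P, so P* = 79.
Q* = 789 − 4(79) = 473.

Q* = 473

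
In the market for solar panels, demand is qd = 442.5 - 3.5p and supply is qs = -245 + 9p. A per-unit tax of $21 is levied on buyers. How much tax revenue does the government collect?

Pre-tax equilibrium: p* = 55, q* = 250.
Tax on buyers shifts demand to qd = 442.5 − 3.5(p + 21) = 369 - 3.5p.
369 - 3.5p = -245 + 9p gives seller price ps = 49.12; buyers pay pb = 49.12 + 21 = 70.12.
New quantity: q = 442.5 − 3.5(70.12) = 197.08.
Revenue = 21 × 197.08 = 4138.68.

Tax revenue = 4138.68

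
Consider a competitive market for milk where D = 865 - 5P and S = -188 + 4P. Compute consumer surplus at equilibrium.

Consumer surplus = 7840

Equilibrium: 865 - 5P = -188 + 4P gives P* = 117, Q* = 280.
Demand choke price (D = 0): P = 173.
CS = ½(173 − 117)(280) = 7840.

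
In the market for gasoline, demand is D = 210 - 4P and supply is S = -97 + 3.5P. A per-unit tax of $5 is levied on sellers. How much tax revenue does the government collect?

Tax revenue = 554/3

Pre-tax equilibrium: P* = 614/15, Q* = 694/15.
Tax on sellers shifts supply to S = -97 + 3.5(P − 5) = -114.5 + 3.5P.
210 - 4P = -114.5 + 3.5P gives buyer price Pb = 649/15; sellers receive Ps = 649/15 − 5 = 574/15.
New quantity: Q = 210 − 4(649/15) = 554/15.
Revenue = 5 × 554/15 = 554/3.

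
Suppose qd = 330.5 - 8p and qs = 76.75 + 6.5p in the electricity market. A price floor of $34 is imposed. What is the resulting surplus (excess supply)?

Surplus = 239.25

Equilibrium price would be p* = 17.5, so the floor at 34 binds.
At p = 34: qd = 58.5, qs = 297.75.
Surplus = 297.75 − 58.5 = 239.25.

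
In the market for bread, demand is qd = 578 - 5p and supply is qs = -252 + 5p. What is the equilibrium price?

p* = 83

Set qd = qs: 578 - 5p = -252 + 5p.
830 = 10p, so p* = 83.
q* = 578 − 5(83) = 163.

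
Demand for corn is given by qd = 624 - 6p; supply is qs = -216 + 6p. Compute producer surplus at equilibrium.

Producer surplus = 3468

Equilibrium: 624 - 6p = -216 + 6p gives p* = 70, q* = 204.
Supply starts at p = 36 (where qs = 0).
PS = ½(70 − 36)(204) = 3468.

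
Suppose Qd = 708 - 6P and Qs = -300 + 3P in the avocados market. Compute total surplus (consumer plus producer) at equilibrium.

Total surplus = 324

Equilibrium: 708 - 6P = -300 + 3P gives P* = 112, Q* = 36.
Demand choke price: P = 118; supply starts at P = 100.
CS = ½(118 − 112)(36) = 108; PS = ½(112 − 100)(36) = 216.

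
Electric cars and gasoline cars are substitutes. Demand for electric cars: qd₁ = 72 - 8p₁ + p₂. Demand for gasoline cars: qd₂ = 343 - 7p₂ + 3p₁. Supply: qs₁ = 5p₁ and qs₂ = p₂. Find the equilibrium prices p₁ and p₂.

Market 1: 72 - 8p₁ + p₂ = 5p₁ → 13p₁ - p₂ = 72.
Market 2: 8p₂ - 3p₁ = 343.
Eliminating p₂: 8×(1) + 1×(2) gives 101p₁ = 919, so p₁ = 919/101.
Back-substitute into (2): p₂ = (343 + 3×919/101) / 8 = 4675/101.

p₁ = 919/101, p₂ = 4675/101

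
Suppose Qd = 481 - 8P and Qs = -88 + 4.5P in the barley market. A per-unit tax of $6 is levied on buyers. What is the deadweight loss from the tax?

Pre-tax equilibrium: P* = 45.52, Q* = 116.84.
Tax on buyers shifts demand to Qd = 481 − 8(P + 6) = 433 - 8P.
433 - 8P = -88 + 4.5P gives seller price Ps = 41.68; buyers pay Pb = 41.68 + 6 = 47.68.
New quantity: Q = 481 − 8(47.68) = 99.56.
DWL = ½ × 6 × (116.84 − 99.56) = 51.84.

Deadweight loss = 51.84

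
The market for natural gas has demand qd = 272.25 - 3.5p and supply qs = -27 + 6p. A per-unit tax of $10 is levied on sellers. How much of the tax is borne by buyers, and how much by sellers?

Pre-tax equilibrium: p* = 31.5, q* = 162.
Tax on sellers shifts supply to qs = -27 + 6(p − 10) = -87 + 6p.
272.25 - 3.5p = -87 + 6p gives buyer price pb = 1437/38; sellers receive ps = 1437/38 − 10 = 1057/38.
New quantity: q = 272.25 − 3.5(1437/38) = 2658/19.
Buyer burden = 1437/38 − 31.5 = 120/19; seller burden = 31.5 − 1057/38 = 70/19.

Buyers bear 120/19, sellers bear 70/19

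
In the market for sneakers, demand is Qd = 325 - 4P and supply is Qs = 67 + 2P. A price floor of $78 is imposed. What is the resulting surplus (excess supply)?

Surplus = 210

Equilibrium price would be P* = 43, so the floor at 78 binds.
At P = 78: Qd = 13, Qs = 223.
Surplus = 223 − 13 = 210.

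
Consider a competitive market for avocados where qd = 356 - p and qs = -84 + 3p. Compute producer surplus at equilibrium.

Equilibrium: 356 - p = -84 + 3p gives p* = 110, q* = 246.
Supply starts at p = 28 (where qs = 0).
PS = ½(110 − 28)(246) = 10086.

Producer surplus = 10086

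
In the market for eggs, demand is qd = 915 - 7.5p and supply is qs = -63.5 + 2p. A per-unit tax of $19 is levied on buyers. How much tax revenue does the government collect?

Pre-tax equilibrium: p* = 103, q* = 142.5.
Tax on buyers shifts demand to qd = 915 − 7.5(p + 19) = 772.5 - 7.5p.
772.5 - 7.5p = -63.5 + 2p gives seller price ps = 88; buyers pay pb = 88 + 19 = 107.
New quantity: q = 915 − 7.5(107) = 112.5.
Revenue = 19 × 112.5 = 2137.5.

Tax revenue = 2137.5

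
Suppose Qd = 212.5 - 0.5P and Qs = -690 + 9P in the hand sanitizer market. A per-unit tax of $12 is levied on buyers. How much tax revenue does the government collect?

Tax revenue = 36324/19

Pre-tax equilibrium: P* = 95, Q* = 165.
Tax on buyers shifts demand to Qd = 212.5 − 0.5(P + 12) = 206.5 - 0.5P.
206.5 - 0.5P = -690 + 9P gives seller price Ps = 1793/19; buyers pay Pb = 1793/19 + 12 = 2021/19.
New quantity: Q = 212.5 − 0.5(2021/19) = 3027/19.
Revenue = 12 × 3027/19 = 36324/19.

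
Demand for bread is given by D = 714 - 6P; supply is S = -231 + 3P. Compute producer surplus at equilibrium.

Equilibrium: 714 - 6P = -231 + 3P gives P* = 105, Q* = 84.
Supply starts at P = 77 (where S = 0).
PS = ½(105 − 77)(84) = 1176.

Producer surplus = 1176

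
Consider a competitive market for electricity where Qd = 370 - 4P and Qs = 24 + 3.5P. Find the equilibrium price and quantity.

Set Qd = Qs: 370 - 4P = 24 + 3.5P.
346 = 7.5P, so P* = 692/15.
Q* = 370 − 4(692/15) = 2782/15.

P* = 692/15, Q* = 2782/15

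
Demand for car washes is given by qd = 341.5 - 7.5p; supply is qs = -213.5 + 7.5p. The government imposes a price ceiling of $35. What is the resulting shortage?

Shortage = 30

Equilibrium price would be p* = 37, so the ceiling at 35 binds.
At p = 35: qd = 341.5 − 7.5(35) = 79, qs = -213.5 + 7.5(35) = 49.
Shortage = 79 − 49 = 30.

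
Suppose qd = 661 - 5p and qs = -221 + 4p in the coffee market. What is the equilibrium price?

p* = 98

Set qd = qs: 661 - 5p = -221 + 4p.
882 = 9p, so p* = 98.
q* = 661 − 5(98) = 171.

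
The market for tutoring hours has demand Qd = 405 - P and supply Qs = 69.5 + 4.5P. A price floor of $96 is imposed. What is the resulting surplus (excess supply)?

Equilibrium price would be P* = 61, so the floor at 96 binds.
At P = 96: Qd = 309, Qs = 501.5.
Surplus = 501.5 − 309 = 192.5.

Surplus = 192.5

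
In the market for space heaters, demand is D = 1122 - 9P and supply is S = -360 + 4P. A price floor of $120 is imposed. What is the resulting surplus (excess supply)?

Equilibrium price would be P* = 114, so the floor at 120 binds.
At P = 120: D = 42, S = 120.
Surplus = 120 − 42 = 78.

Surplus = 78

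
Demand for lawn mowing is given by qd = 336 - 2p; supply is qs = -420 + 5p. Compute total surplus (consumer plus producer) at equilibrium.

Equilibrium: 336 - 2p = -420 + 5p gives p* = 108, q* = 120.
Demand choke price: p = 168; supply starts at p = 84.
CS = ½(168 − 108)(120) = 3600; PS = ½(108 − 84)(120) = 1440.

Total surplus = 5040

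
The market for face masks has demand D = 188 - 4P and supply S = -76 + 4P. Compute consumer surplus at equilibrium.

Equilibrium: 188 - 4P = -76 + 4P gives P* = 33, Q* = 56.
Demand choke price (D = 0): P = 47.
CS = ½(47 − 33)(56) = 392.

Consumer surplus = 392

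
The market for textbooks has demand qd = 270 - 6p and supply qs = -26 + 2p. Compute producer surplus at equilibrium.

Equilibrium: 270 - 6p = -26 + 2p gives p* = 37, q* = 48.
Supply starts at p = 13 (where qs = 0).
PS = ½(37 − 13)(48) = 576.

Producer surplus = 576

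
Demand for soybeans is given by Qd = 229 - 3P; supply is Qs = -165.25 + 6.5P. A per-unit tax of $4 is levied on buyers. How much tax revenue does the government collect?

Pre-tax equilibrium: P* = 41.5, Q* = 104.5.
Tax on buyers shifts demand to Qd = 229 − 3(P + 4) = 217 - 3P.
217 - 3P = -165.25 + 6.5P gives seller price Ps = 1529/38; buyers pay Pb = 1529/38 + 4 = 1681/38.
New quantity: Q = 229 − 3(1681/38) = 3659/38.
Revenue = 4 × 3659/38 = 7318/19.

Tax revenue = 7318/19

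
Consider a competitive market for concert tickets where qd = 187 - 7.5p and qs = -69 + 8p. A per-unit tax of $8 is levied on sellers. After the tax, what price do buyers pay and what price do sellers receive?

Buyers pay 640/31, sellers receive 392/31

Pre-tax equilibrium: p* = 512/31, q* = 1957/31.
Tax on sellers shifts supply to qs = -69 + 8(p − 8) = -133 + 8p.
187 - 7.5p = -133 + 8p gives buyer price pb = 640/31; sellers receive ps = 640/31 − 8 = 392/31.
New quantity: q = 187 − 7.5(640/31) = 997/31.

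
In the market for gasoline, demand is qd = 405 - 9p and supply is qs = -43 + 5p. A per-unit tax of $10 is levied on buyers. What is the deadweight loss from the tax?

Deadweight loss = 1125/7

Pre-tax equilibrium: p* = 32, q* = 117.
Tax on buyers shifts demand to qd = 405 − 9(p + 10) = 315 - 9p.
315 - 9p = -43 + 5p gives seller price ps = 179/7; buyers pay pb = 179/7 + 10 = 249/7.
New quantity: q = 405 − 9(249/7) = 594/7.
DWL = ½ × 10 × (117 − 594/7) = 1125/7.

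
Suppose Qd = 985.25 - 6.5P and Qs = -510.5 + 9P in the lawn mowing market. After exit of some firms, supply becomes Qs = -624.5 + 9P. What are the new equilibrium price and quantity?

Original equilibrium: P* = 96.5, Q* = 358.
New equilibrium: 985.25 - 6.5P = -624.5 + 9P, so 1609.75 = 15.5P and P' = 6439/62; Q' = 985.25 − 6.5(6439/62) = 9616/31.

P' = 6439/62, Q' = 9616/31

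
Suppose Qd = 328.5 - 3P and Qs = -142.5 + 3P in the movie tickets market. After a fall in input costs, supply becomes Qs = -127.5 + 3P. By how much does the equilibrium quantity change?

ΔQ = 7.5

Original equilibrium: P* = 78.5, Q* = 93.
New equilibrium: 328.5 - 3P = -127.5 + 3P, so 456 = 6P and P' = 76; Q' = 328.5 − 3(76) = 100.5.
Change in quantity: 100.5 − 93 = 7.5.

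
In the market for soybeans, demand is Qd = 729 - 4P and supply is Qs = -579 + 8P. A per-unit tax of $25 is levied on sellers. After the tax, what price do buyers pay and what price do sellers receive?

Buyers pay 377/3, sellers receive 302/3

Pre-tax equilibrium: P* = 109, Q* = 293.
Tax on sellers shifts supply to Qs = -579 + 8(P − 25) = -779 + 8P.
729 - 4P = -779 + 8P gives buyer price Pb = 377/3; sellers receive Ps = 377/3 − 25 = 302/3.
New quantity: Q = 729 − 4(377/3) = 679/3.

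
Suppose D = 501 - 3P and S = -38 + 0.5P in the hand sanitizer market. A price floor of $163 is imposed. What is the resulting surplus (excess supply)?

Surplus = 31.5

Equilibrium price would be P* = 154, so the floor at 163 binds.
At P = 163: D = 12, S = 43.5.
Surplus = 43.5 − 12 = 31.5.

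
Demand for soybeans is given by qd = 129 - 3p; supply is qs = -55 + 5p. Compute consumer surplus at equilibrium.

Consumer surplus = 600

Equilibrium: 129 - 3p = -55 + 5p gives p* = 23, q* = 60.
Demand choke price (qd = 0): p = 43.
CS = ½(43 − 23)(60) = 600.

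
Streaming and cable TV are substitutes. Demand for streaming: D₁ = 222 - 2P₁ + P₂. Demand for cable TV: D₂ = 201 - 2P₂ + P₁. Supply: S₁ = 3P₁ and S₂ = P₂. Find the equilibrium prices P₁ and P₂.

Market 1: 222 - 2P₁ + P₂ = 3P₁ → 5P₁ - P₂ = 222.
Market 2: 3P₂ - P₁ = 201.
Eliminating P₂: 3×(1) + 1×(2) gives 14P₁ = 867, so P₁ = 867/14.
Back-substitute into (2): P₂ = (201 + 1×867/14) / 3 = 1227/14.

P₁ = 867/14, P₂ = 1227/14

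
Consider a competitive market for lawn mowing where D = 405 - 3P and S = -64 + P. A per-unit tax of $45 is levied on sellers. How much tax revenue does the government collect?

Pre-tax equilibrium: P* = 117.25, Q* = 53.25.
Tax on sellers shifts supply to S = -64 + 1(P − 45) = -109 + P.
405 - 3P = -109 + P gives buyer price Pb = 128.5; sellers receive Ps = 128.5 − 45 = 83.5.
New quantity: Q = 405 − 3(128.5) = 19.5.
Revenue = 45 × 19.5 = 877.5.

Tax revenue = 877.5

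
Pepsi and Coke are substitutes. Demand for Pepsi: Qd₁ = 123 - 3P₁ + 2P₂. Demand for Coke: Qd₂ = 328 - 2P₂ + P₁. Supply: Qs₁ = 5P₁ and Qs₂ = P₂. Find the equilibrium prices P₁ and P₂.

Market 1: 123 - 3P₁ + 2P₂ = 5P₁ → 8P₁ - 2P₂ = 123.
Market 2: 3P₂ - P₁ = 328.
Eliminating P₂: 3×(1) + 2×(2) gives 22P₁ = 1025, so P₁ = 1025/22.
Back-substitute into (2): P₂ = (328 + 1×1025/22) / 3 = 2747/22.

P₁ = 1025/22, P₂ = 2747/22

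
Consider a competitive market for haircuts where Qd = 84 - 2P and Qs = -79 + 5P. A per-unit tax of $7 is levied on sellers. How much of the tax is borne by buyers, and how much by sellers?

Pre-tax equilibrium: P* = 163/7, Q* = 262/7.
Tax on sellers shifts supply to Qs = -79 + 5(P − 7) = -114 + 5P.
84 - 2P = -114 + 5P gives buyer price Pb = 198/7; sellers receive Ps = 198/7 − 7 = 149/7.
New quantity: Q = 84 − 2(198/7) = 192/7.
Buyer burden = 198/7 − 163/7 = 5; seller burden = 163/7 − 149/7 = 2.

Buyers bear $5, sellers bear $2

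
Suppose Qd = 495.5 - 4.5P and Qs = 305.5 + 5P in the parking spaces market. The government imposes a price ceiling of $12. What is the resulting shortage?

Shortage = 76

Equilibrium price would be P* = 20, so the ceiling at 12 binds.
At P = 12: Qd = 495.5 − 4.5(12) = 441.5, Qs = 305.5 + 5(12) = 365.5.
Shortage = 441.5 − 365.5 = 76.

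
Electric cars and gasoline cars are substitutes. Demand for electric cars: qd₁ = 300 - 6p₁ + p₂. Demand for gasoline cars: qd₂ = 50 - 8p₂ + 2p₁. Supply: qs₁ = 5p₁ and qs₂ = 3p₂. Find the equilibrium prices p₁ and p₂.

Market 1: 300 - 6p₁ + p₂ = 5p₁ → 11p₁ - p₂ = 300.
Market 2: 11p₂ - 2p₁ = 50.
Eliminating p₂: 11×(1) + 1×(2) gives 119p₁ = 3350, so p₁ = 3350/119.
Back-substitute into (2): p₂ = (50 + 2×3350/119) / 11 = 1150/119.

p₁ = 3350/119, p₂ = 1150/119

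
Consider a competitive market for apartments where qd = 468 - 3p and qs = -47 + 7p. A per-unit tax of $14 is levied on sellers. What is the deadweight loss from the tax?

Pre-tax equilibrium: p* = 51.5, q* = 313.5.
Tax on sellers shifts supply to qs = -47 + 7(p − 14) = -145 + 7p.
468 - 3p = -145 + 7p gives buyer price pb = 61.3; sellers receive ps = 61.3 − 14 = 47.3.
New quantity: q = 468 − 3(61.3) = 284.1.
DWL = ½ × 14 × (313.5 − 284.1) = 205.8.

Deadweight loss = 205.8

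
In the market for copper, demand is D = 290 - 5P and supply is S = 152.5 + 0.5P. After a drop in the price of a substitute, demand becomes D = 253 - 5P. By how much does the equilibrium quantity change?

Original equilibrium: P* = 25, Q* = 165.
New equilibrium: 253 - 5P = 152.5 + 0.5P, so 100.5 = 5.5P and P' = 201/11; Q' = 253 − 5(201/11) = 1778/11.
Change in quantity: 1778/11 − 165 = -37/11.

ΔQ = -37/11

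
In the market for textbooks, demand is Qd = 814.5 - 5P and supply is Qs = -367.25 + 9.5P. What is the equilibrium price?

P* = 81.5

Set Qd = Qs: 814.5 - 5P = -367.25 + 9.5P.
1181.75 = 14.5P, so P* = 81.5.
Q* = 814.5 − 5(81.5) = 407.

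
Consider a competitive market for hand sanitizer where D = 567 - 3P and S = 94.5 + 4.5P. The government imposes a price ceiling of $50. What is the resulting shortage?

Equilibrium price would be P* = 63, so the ceiling at 50 binds.
At P = 50: D = 567 − 3(50) = 417, S = 94.5 + 4.5(50) = 319.5.
Shortage = 417 − 319.5 = 97.5.

Shortage = 97.5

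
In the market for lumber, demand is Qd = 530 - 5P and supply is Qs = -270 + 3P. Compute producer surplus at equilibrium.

Equilibrium: 530 - 5P = -270 + 3P gives P* = 100, Q* = 30.
Supply starts at P = 90 (where Qs = 0).
PS = ½(100 − 90)(30) = 150.

Producer surplus = 150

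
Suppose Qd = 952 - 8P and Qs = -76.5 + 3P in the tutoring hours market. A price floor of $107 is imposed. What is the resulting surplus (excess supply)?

Surplus = 148.5

Equilibrium price would be P* = 93.5, so the floor at 107 binds.
At P = 107: Qd = 96, Qs = 244.5.
Surplus = 244.5 − 96 = 148.5.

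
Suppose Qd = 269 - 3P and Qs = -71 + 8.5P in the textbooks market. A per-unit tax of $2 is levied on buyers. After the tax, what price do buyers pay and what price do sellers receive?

Pre-tax equilibrium: P* = 680/23, Q* = 4147/23.
Tax on buyers shifts demand to Qd = 269 − 3(P + 2) = 263 - 3P.
263 - 3P = -71 + 8.5P gives seller price Ps = 668/23; buyers pay Pb = 668/23 + 2 = 714/23.
New quantity: Q = 269 − 3(714/23) = 4045/23.

Buyers pay 714/23, sellers receive 668/23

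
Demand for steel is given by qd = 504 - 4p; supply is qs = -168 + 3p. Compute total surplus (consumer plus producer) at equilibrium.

Total surplus = 4200

Equilibrium: 504 - 4p = -168 + 3p gives p* = 96, q* = 120.
Demand choke price: p = 126; supply starts at p = 56.
CS = ½(126 − 96)(120) = 1800; PS = ½(96 − 56)(120) = 2400.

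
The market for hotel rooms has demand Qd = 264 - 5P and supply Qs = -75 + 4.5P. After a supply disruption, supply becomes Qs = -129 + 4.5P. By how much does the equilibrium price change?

Original equilibrium: P* = 678/19, Q* = 1626/19.
New equilibrium: 264 - 5P = -129 + 4.5P, so 393 = 9.5P and P' = 786/19; Q' = 264 − 5(786/19) = 1086/19.
Change in price: 786/19 − 678/19 = 108/19.

ΔP = 108/19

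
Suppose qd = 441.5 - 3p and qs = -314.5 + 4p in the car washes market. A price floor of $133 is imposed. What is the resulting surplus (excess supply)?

Surplus = 175

Equilibrium price would be p* = 108, so the floor at 133 binds.
At p = 133: qd = 42.5, qs = 217.5.
Surplus = 217.5 − 42.5 = 175.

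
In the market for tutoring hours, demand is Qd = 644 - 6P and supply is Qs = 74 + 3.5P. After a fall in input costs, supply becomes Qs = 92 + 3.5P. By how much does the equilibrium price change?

ΔP = -36/19

Original equilibrium: P* = 60, Q* = 284.
New equilibrium: 644 - 6P = 92 + 3.5P, so 552 = 9.5P and P' = 1104/19; Q' = 644 − 6(1104/19) = 5612/19.
Change in price: 1104/19 − 60 = -36/19.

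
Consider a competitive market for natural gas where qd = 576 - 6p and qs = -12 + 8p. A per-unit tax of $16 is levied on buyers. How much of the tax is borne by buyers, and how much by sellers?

Buyers bear 64/7, sellers bear 48/7

Pre-tax equilibrium: p* = 42, q* = 324.
Tax on buyers shifts demand to qd = 576 − 6(p + 16) = 480 - 6p.
480 - 6p = -12 + 8p gives seller price ps = 246/7; buyers pay pb = 246/7 + 16 = 358/7.
New quantity: q = 576 − 6(358/7) = 1884/7.
Buyer burden = 358/7 − 42 = 64/7; seller burden = 42 − 246/7 = 48/7.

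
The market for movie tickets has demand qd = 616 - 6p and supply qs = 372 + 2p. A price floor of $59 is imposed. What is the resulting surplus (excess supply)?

Surplus = 228

Equilibrium price would be p* = 30.5, so the floor at 59 binds.
At p = 59: qd = 262, qs = 490.
Surplus = 490 − 262 = 228.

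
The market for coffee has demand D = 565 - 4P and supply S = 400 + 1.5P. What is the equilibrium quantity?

Set D = S: 565 - 4P = 400 + 1.5P.
165 = 5.5P, so P* = 30.
Q* = 565 − 4(30) = 445.

Q* = 445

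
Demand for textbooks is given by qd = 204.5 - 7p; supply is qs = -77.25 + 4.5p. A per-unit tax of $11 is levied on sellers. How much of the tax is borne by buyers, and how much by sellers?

Buyers bear 99/23, sellers bear 154/23

Pre-tax equilibrium: p* = 24.5, q* = 33.
Tax on sellers shifts supply to qs = -77.25 + 4.5(p − 11) = -126.75 + 4.5p.
204.5 - 7p = -126.75 + 4.5p gives buyer price pb = 1325/46; sellers receive ps = 1325/46 − 11 = 819/46.
New quantity: q = 204.5 − 7(1325/46) = 66/23.
Buyer burden = 1325/46 − 24.5 = 99/23; seller burden = 24.5 − 819/46 = 154/23.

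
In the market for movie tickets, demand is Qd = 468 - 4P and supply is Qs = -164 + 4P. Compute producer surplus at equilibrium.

Equilibrium: 468 - 4P = -164 + 4P gives P* = 79, Q* = 152.
Supply starts at P = 41 (where Qs = 0).
PS = ½(79 − 41)(152) = 2888.

Producer surplus = 2888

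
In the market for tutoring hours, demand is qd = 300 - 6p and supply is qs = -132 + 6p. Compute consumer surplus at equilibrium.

Equilibrium: 300 - 6p = -132 + 6p gives p* = 36, q* = 84.
Demand choke price (qd = 0): p = 50.
CS = ½(50 − 36)(84) = 588.

Consumer surplus = 588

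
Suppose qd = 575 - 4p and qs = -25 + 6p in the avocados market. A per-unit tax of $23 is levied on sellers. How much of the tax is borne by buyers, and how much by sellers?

Buyers bear $13.8, sellers bear $9.2

Pre-tax equilibrium: p* = 60, q* = 335.
Tax on sellers shifts supply to qs = -25 + 6(p − 23) = -163 + 6p.
575 - 4p = -163 + 6p gives buyer price pb = 73.8; sellers receive ps = 73.8 − 23 = 50.8.
New quantity: q = 575 − 4(73.8) = 279.8.
Buyer burden = 73.8 − 60 = 13.8; seller burden = 60 − 50.8 = 9.2.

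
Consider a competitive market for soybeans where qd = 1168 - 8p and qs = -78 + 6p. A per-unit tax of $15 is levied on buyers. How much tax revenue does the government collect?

Tax revenue = 42480/7

Pre-tax equilibrium: p* = 89, q* = 456.
Tax on buyers shifts demand to qd = 1168 − 8(p + 15) = 1048 - 8p.
1048 - 8p = -78 + 6p gives seller price ps = 563/7; buyers pay pb = 563/7 + 15 = 668/7.
New quantity: q = 1168 − 8(668/7) = 2832/7.
Revenue = 15 × 2832/7 = 42480/7.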